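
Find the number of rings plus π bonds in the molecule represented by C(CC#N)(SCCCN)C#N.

Molecular formula from the SMILES: C7H11N3S.
DoU = (2C + 2 + N − H − X)/2 = (2·7 + 2 + 3 − 11 − 0)/2 = 8/2 = 4.
(Structurally: 0 ring(s) + 4 π bond(s) = 4.)

4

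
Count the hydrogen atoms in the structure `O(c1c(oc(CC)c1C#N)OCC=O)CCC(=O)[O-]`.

12

Hydrogens are implicit in SMILES; fill each atom to its normal valence:
  4 × C: 2 H each → 8
  4 × C (aromatic): no H
  4 × O: no H
  2 × C: no H
  1 × C: 3 H
  1 × C: 1 H
  1 × N: no H
  1 × O (aromatic): no H
  1 × O (charge -1): no H
  Total hydrogens = 12.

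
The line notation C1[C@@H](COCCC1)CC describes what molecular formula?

C8H16O

Heavy atoms from the SMILES: 8 C, 1 O.
Implicit hydrogens by atom environment:
  6 × C: 2 H each → 12
  1 × C: 3 H
  1 × C: 1 H
  1 × O: no H
  Total hydrogens = 16.
Molecular formula: C8H16O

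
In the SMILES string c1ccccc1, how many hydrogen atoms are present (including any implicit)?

6

Hydrogens are implicit in SMILES; fill each atom to its normal valence:
  6 × C (aromatic): 1 H each → 6
  Total hydrogens = 6.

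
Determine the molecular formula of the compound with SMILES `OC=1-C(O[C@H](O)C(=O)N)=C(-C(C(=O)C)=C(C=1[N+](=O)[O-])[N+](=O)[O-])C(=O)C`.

Heavy atoms from the SMILES: 12 C, 3 N, 10 O.
Implicit hydrogens by atom environment:
  6 × C (aromatic): no H
  6 × O: no H
  3 × C: no H
  2 × C: 3 H each → 6
  2 × N (charge +1): no H
  2 × O: 1 H each → 2
  2 × O (charge -1): no H
  1 × C: 1 H
  1 × N: 2 H
  Total hydrogens = 11.
Molecular formula: C12H11N3O10

C12H11N3O10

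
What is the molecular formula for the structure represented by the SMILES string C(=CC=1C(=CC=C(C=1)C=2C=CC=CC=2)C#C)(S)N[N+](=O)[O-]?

Heavy atoms from the SMILES: 16 C, 2 N, 2 O, 1 S.
Implicit hydrogens by atom environment:
  8 × C (aromatic): 1 H each → 8
  4 × C (aromatic): no H
  2 × C: 1 H each → 2
  2 × C: no H
  1 × N: 1 H
  1 × N (charge +1): no H
  1 × O: no H
  1 × O (charge -1): no H
  1 × S: 1 H
  Total hydrogens = 12.
Molecular formula: C16H12N2O2S

C16H12N2O2S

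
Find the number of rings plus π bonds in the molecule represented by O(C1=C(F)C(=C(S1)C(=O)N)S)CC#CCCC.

Molecular formula from the SMILES: C11H12FNO2S2.
DoU = (2C + 2 + N − H − X)/2 = (2·11 + 2 + 1 − 12 − 1)/2 = 12/2 = 6.
(Structurally: 1 ring(s) + 5 π bond(s) = 6.)

6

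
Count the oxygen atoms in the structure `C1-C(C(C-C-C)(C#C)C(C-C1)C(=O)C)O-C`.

The symbol for oxygen appears 2 times in the SMILES.

2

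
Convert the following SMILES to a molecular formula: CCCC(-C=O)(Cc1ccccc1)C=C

C14H18O

Heavy atoms from the SMILES: 14 C, 1 O.
Implicit hydrogens by atom environment:
  5 × C (aromatic): 1 H each → 5
  4 × C: 2 H each → 8
  2 × C: 1 H each → 2
  1 × C: 3 H
  1 × C: no H
  1 × C (aromatic): no H
  1 × O: no H
  Total hydrogens = 18.
Molecular formula: C14H18O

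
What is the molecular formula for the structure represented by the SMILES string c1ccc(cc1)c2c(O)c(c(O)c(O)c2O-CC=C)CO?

C16H16O5

Heavy atoms from the SMILES: 16 C, 5 O.
Implicit hydrogens by atom environment:
  7 × C (aromatic): no H
  5 × C (aromatic): 1 H each → 5
  4 × O: 1 H each → 4
  3 × C: 2 H each → 6
  1 × C: 1 H
  1 × O: no H
  Total hydrogens = 16.
Molecular formula: C16H16O5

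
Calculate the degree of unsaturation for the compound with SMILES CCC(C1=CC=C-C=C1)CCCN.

4

Molecular formula from the SMILES: C12H19N.
DoU = (2C + 2 + N − H − X)/2 = (2·12 + 2 + 1 − 19 − 0)/2 = 8/2 = 4.
(Structurally: 1 ring(s) + 3 π bond(s) = 4.)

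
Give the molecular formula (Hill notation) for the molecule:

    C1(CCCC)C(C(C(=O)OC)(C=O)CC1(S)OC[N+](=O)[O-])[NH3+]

C13H23N2O6S+

Heavy atoms from the SMILES: 13 C, 2 N, 6 O, 1 S.
Implicit hydrogens by atom environment:
  5 × C: 2 H each → 10
  5 × O: no H
  3 × C: 1 H each → 3
  3 × C: no H
  2 × C: 3 H each → 6
  1 × N (charge +1): 3 H
  1 × N (charge +1): no H
  1 × O (charge -1): no H
  1 × S: 1 H
  Total hydrogens = 23.
Net charge +1.
Molecular formula: C13H23N2O6S+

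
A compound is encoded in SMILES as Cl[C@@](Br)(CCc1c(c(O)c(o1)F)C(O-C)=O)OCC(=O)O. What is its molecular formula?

Heavy atoms from the SMILES: 1 Br, 11 C, 1 Cl, 1 F, 7 O.
Implicit hydrogens by atom environment:
  4 × C (aromatic): no H
  4 × O: no H
  3 × C: 2 H each → 6
  3 × C: no H
  2 × O: 1 H each → 2
  1 × Br: no H
  1 × C: 3 H
  1 × Cl: no H
  1 × F: no H
  1 × O (aromatic): no H
  Total hydrogens = 11.
Molecular formula: C11H11BrClFO7

C11H11BrClFO7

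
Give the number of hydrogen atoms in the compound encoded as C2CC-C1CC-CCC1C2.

18

Hydrogens are implicit in SMILES; fill each atom to its normal valence:
  8 × C: 2 H each → 16
  2 × C: 1 H each → 2
  Total hydrogens = 18.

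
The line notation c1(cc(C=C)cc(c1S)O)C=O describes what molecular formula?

C9H8O2S

Heavy atoms from the SMILES: 9 C, 2 O, 1 S.
Implicit hydrogens by atom environment:
  4 × C (aromatic): no H
  2 × C (aromatic): 1 H each → 2
  2 × C: 1 H each → 2
  1 × C: 2 H
  1 × O: 1 H
  1 × O: no H
  1 × S: 1 H
  Total hydrogens = 8.
Molecular formula: C9H8O2S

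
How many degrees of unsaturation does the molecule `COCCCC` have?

0

Molecular formula from the SMILES: C5H12O.
DoU = (2C + 2 + N − H − X)/2 = (2·5 + 2 + 0 − 12 − 0)/2 = 0/2 = 0.
(Structurally: 0 ring(s) + 0 π bond(s) = 0.)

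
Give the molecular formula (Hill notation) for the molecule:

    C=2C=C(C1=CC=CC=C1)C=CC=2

Heavy atoms from the SMILES: 12 C.
Implicit hydrogens by atom environment:
  10 × C (aromatic): 1 H each → 10
  2 × C (aromatic): no H
  Total hydrogens = 10.
Molecular formula: C12H10

C12H10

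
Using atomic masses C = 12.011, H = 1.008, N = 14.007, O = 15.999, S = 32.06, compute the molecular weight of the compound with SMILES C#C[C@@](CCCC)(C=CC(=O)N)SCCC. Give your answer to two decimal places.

Molecular formula: C13H21NOS.
M = 13×12.011 + 21×1.008 + 1×14.007 + 1×15.999 + 1×32.06 = 239.38 g/mol.

239.38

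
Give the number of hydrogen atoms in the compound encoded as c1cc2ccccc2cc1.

Hydrogens are implicit in SMILES; fill each atom to its normal valence:
  8 × C (aromatic): 1 H each → 8
  2 × C (aromatic): no H
  Total hydrogens = 8.

8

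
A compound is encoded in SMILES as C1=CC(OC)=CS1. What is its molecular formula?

Heavy atoms from the SMILES: 5 C, 1 O, 1 S.
Implicit hydrogens by atom environment:
  3 × C (aromatic): 1 H each → 3
  1 × C: 3 H
  1 × C (aromatic): no H
  1 × O: no H
  1 × S (aromatic): no H
  Total hydrogens = 6.
Molecular formula: C5H6OS

C5H6OS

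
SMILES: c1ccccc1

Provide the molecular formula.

C6H6

Heavy atoms from the SMILES: 6 C.
Implicit hydrogens by atom environment:
  6 × C (aromatic): 1 H each → 6
  Total hydrogens = 6.
Molecular formula: C6H6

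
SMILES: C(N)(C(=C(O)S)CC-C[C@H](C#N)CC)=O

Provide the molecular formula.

C10H16N2O2S

Heavy atoms from the SMILES: 10 C, 2 N, 2 O, 1 S.
Implicit hydrogens by atom environment:
  4 × C: 2 H each → 8
  4 × C: no H
  1 × C: 3 H
  1 × C: 1 H
  1 × N: 2 H
  1 × N: no H
  1 × O: 1 H
  1 × O: no H
  1 × S: 1 H
  Total hydrogens = 16.
Molecular formula: C10H16N2O2S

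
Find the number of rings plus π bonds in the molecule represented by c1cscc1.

3

Molecular formula from the SMILES: C4H4S.
DoU = (2C + 2 + N − H − X)/2 = (2·4 + 2 + 0 − 4 − 0)/2 = 6/2 = 3.
(Structurally: 1 ring(s) + 2 π bond(s) = 3.)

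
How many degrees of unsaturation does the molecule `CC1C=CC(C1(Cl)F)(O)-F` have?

2

Molecular formula from the SMILES: C6H7ClF2O.
DoU = (2C + 2 + N − H − X)/2 = (2·6 + 2 + 0 − 7 − 3)/2 = 4/2 = 2.
(Structurally: 1 ring(s) + 1 π bond(s) = 2.)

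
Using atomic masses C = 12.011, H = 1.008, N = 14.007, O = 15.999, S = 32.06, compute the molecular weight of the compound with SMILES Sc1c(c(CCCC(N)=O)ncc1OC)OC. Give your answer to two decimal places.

Molecular formula: C11H16N2O3S.
M = 11×12.011 + 16×1.008 + 2×14.007 + 3×15.999 + 1×32.06 = 256.32 g/mol.

256.32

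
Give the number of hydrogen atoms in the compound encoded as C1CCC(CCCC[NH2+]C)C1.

Hydrogens are implicit in SMILES; fill each atom to its normal valence:
  8 × C: 2 H each → 16
  1 × C: 3 H
  1 × C: 1 H
  1 × N (charge +1): 2 H
  Total hydrogens = 22.

22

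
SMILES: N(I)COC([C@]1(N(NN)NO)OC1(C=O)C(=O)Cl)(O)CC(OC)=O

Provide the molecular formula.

Heavy atoms from the SMILES: 9 C, 1 Cl, 1 I, 5 N, 8 O.
Implicit hydrogens by atom environment:
  6 × O: no H
  5 × C: no H
  3 × N: 1 H each → 3
  2 × C: 2 H each → 4
  2 × O: 1 H each → 2
  1 × C: 3 H
  1 × C: 1 H
  1 × Cl: no H
  1 × I: no H
  1 × N: 2 H
  1 × N: no H
  Total hydrogens = 15.
Molecular formula: C9H15ClIN5O8

C9H15ClIN5O8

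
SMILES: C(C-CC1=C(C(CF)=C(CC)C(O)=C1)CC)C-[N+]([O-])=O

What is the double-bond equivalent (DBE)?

5

Molecular formula from the SMILES: C15H22FNO3.
DoU = (2C + 2 + N − H − X)/2 = (2·15 + 2 + 1 − 22 − 1)/2 = 10/2 = 5.
(Structurally: 1 ring(s) + 4 π bond(s) = 5.)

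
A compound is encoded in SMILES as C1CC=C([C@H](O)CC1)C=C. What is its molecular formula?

Heavy atoms from the SMILES: 9 C, 1 O.
Implicit hydrogens by atom environment:
  5 × C: 2 H each → 10
  3 × C: 1 H each → 3
  1 × C: no H
  1 × O: 1 H
  Total hydrogens = 14.
Molecular formula: C9H14O

C9H14O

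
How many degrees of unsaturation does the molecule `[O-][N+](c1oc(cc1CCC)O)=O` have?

Molecular formula from the SMILES: C7H9NO4.
DoU = (2C + 2 + N − H − X)/2 = (2·7 + 2 + 1 − 9 − 0)/2 = 8/2 = 4.
(Structurally: 1 ring(s) + 3 π bond(s) = 4.)

4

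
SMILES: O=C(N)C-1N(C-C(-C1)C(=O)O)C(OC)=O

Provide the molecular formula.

C8H12N2O5

Heavy atoms from the SMILES: 8 C, 2 N, 5 O.
Implicit hydrogens by atom environment:
  4 × O: no H
  3 × C: no H
  2 × C: 2 H each → 4
  2 × C: 1 H each → 2
  1 × C: 3 H
  1 × N: 2 H
  1 × N: no H
  1 × O: 1 H
  Total hydrogens = 12.
Molecular formula: C8H12N2O5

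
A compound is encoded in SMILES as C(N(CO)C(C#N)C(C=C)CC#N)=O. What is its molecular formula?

Heavy atoms from the SMILES: 9 C, 3 N, 2 O.
Implicit hydrogens by atom environment:
  4 × C: 1 H each → 4
  3 × C: 2 H each → 6
  3 × N: no H
  2 × C: no H
  1 × O: 1 H
  1 × O: no H
  Total hydrogens = 11.
Molecular formula: C9H11N3O2

C9H11N3O2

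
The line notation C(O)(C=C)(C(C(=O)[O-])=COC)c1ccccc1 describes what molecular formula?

Heavy atoms from the SMILES: 13 C, 4 O.
Implicit hydrogens by atom environment:
  5 × C (aromatic): 1 H each → 5
  3 × C: no H
  2 × C: 1 H each → 2
  2 × O: no H
  1 × C: 3 H
  1 × C: 2 H
  1 × C (aromatic): no H
  1 × O: 1 H
  1 × O (charge -1): no H
  Total hydrogens = 13.
Net charge -1.
Molecular formula: C13H13O4-

C13H13O4-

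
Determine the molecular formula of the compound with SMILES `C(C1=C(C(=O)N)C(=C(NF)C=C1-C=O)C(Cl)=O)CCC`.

C13H14ClFN2O3

Heavy atoms from the SMILES: 13 C, 1 Cl, 1 F, 2 N, 3 O.
Implicit hydrogens by atom environment:
  5 × C (aromatic): no H
  3 × C: 2 H each → 6
  3 × O: no H
  2 × C: no H
  1 × C: 3 H
  1 × C (aromatic): 1 H
  1 × C: 1 H
  1 × Cl: no H
  1 × F: no H
  1 × N: 2 H
  1 × N: 1 H
  Total hydrogens = 14.
Molecular formula: C13H14ClFN2O3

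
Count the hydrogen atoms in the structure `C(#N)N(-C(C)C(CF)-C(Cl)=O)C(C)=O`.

10

Hydrogens are implicit in SMILES; fill each atom to its normal valence:
  3 × C: no H
  2 × C: 3 H each → 6
  2 × C: 1 H each → 2
  2 × N: no H
  2 × O: no H
  1 × C: 2 H
  1 × Cl: no H
  1 × F: no H
  Total hydrogens = 10.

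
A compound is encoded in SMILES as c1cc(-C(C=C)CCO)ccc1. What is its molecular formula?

Heavy atoms from the SMILES: 11 C, 1 O.
Implicit hydrogens by atom environment:
  5 × C (aromatic): 1 H each → 5
  3 × C: 2 H each → 6
  2 × C: 1 H each → 2
  1 × C (aromatic): no H
  1 × O: 1 H
  Total hydrogens = 14.
Molecular formula: C11H14O

C11H14O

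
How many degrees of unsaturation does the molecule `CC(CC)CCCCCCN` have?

Molecular formula from the SMILES: C10H23N.
DoU = (2C + 2 + N − H − X)/2 = (2·10 + 2 + 1 − 23 − 0)/2 = 0/2 = 0.
(Structurally: 0 ring(s) + 0 π bond(s) = 0.)

0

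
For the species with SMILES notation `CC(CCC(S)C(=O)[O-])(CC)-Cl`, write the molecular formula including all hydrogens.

C8H14ClO2S-

Heavy atoms from the SMILES: 8 C, 1 Cl, 2 O, 1 S.
Implicit hydrogens by atom environment:
  3 × C: 2 H each → 6
  2 × C: 3 H each → 6
  2 × C: no H
  1 × C: 1 H
  1 × Cl: no H
  1 × O: no H
  1 × O (charge -1): no H
  1 × S: 1 H
  Total hydrogens = 14.
Net charge -1.
Molecular formula: C8H14ClO2S-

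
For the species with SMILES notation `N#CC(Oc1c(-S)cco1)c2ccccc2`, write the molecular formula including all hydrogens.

Heavy atoms from the SMILES: 12 C, 1 N, 2 O, 1 S.
Implicit hydrogens by atom environment:
  7 × C (aromatic): 1 H each → 7
  3 × C (aromatic): no H
  1 × C: 1 H
  1 × C: no H
  1 × N: no H
  1 × O (aromatic): no H
  1 × O: no H
  1 × S: 1 H
  Total hydrogens = 9.
Molecular formula: C12H9NO2S

C12H9NO2S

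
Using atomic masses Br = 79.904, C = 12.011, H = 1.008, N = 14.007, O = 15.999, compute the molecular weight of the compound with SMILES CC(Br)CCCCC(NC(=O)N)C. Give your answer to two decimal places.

Molecular formula: C9H19BrN2O.
M = 1×79.904 + 9×12.011 + 19×1.008 + 2×14.007 + 1×15.999 = 251.17 g/mol.

251.17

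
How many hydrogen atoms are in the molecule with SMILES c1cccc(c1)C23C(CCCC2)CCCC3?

Hydrogens are implicit in SMILES; fill each atom to its normal valence:
  8 × C: 2 H each → 16
  5 × C (aromatic): 1 H each → 5
  1 × C: 1 H
  1 × C: no H
  1 × C (aromatic): no H
  Total hydrogens = 22.

22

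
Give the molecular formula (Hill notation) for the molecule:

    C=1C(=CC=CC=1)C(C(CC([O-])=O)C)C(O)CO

C13H17O4-

Heavy atoms from the SMILES: 13 C, 4 O.
Implicit hydrogens by atom environment:
  5 × C (aromatic): 1 H each → 5
  3 × C: 1 H each → 3
  2 × C: 2 H each → 4
  2 × O: 1 H each → 2
  1 × C: 3 H
  1 × C: no H
  1 × C (aromatic): no H
  1 × O: no H
  1 × O (charge -1): no H
  Total hydrogens = 17.
Net charge -1.
Molecular formula: C13H17O4-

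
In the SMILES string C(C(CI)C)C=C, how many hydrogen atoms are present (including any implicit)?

11

Hydrogens are implicit in SMILES; fill each atom to its normal valence:
  3 × C: 2 H each → 6
  2 × C: 1 H each → 2
  1 × C: 3 H
  1 × I: no H
  Total hydrogens = 11.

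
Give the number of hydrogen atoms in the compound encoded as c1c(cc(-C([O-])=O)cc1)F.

4

Hydrogens are implicit in SMILES; fill each atom to its normal valence:
  4 × C (aromatic): 1 H each → 4
  2 × C (aromatic): no H
  1 × C: no H
  1 × F: no H
  1 × O: no H
  1 × O (charge -1): no H
  Total hydrogens = 4.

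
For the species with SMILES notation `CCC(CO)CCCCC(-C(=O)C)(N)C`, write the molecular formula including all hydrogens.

C12H25NO2

Heavy atoms from the SMILES: 12 C, 1 N, 2 O.
Implicit hydrogens by atom environment:
  6 × C: 2 H each → 12
  3 × C: 3 H each → 9
  2 × C: no H
  1 × C: 1 H
  1 × N: 2 H
  1 × O: 1 H
  1 × O: no H
  Total hydrogens = 25.
Molecular formula: C12H25NO2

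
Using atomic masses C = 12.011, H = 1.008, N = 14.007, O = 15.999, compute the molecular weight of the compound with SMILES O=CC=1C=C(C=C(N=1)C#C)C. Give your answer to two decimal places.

145.16

Molecular formula: C9H7NO.
M = 9×12.011 + 7×1.008 + 1×14.007 + 1×15.999 = 145.16 g/mol.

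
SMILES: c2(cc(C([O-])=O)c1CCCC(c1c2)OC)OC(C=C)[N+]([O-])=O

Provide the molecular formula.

Heavy atoms from the SMILES: 15 C, 1 N, 6 O.
Implicit hydrogens by atom environment:
  4 × C: 2 H each → 8
  4 × C (aromatic): no H
  4 × O: no H
  3 × C: 1 H each → 3
  2 × C (aromatic): 1 H each → 2
  2 × O (charge -1): no H
  1 × C: 3 H
  1 × C: no H
  1 × N (charge +1): no H
  Total hydrogens = 16.
Net charge -1.
Molecular formula: C15H16NO6-

C15H16NO6-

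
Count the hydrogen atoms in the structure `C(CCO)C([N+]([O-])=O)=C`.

9

Hydrogens are implicit in SMILES; fill each atom to its normal valence:
  4 × C: 2 H each → 8
  1 × C: no H
  1 × N (charge +1): no H
  1 × O: 1 H
  1 × O: no H
  1 × O (charge -1): no H
  Total hydrogens = 9.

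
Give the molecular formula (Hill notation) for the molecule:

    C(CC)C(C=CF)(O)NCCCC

Heavy atoms from the SMILES: 10 C, 1 F, 1 N, 1 O.
Implicit hydrogens by atom environment:
  5 × C: 2 H each → 10
  2 × C: 3 H each → 6
  2 × C: 1 H each → 2
  1 × C: no H
  1 × F: no H
  1 × N: 1 H
  1 × O: 1 H
  Total hydrogens = 20.
Molecular formula: C10H20FNO

C10H20FNO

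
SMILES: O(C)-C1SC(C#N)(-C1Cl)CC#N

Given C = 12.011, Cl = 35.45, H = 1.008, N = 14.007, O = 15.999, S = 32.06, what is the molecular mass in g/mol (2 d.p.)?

202.66

Molecular formula: C7H7ClN2OS.
M = 7×12.011 + 1×35.45 + 7×1.008 + 2×14.007 + 1×15.999 + 1×32.06 = 202.66 g/mol.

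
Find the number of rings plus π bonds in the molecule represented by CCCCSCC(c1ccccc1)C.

4

Molecular formula from the SMILES: C13H20S.
DoU = (2C + 2 + N − H − X)/2 = (2·13 + 2 + 0 − 20 − 0)/2 = 8/2 = 4.
(Structurally: 1 ring(s) + 3 π bond(s) = 4.)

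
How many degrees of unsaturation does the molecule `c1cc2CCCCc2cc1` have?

Molecular formula from the SMILES: C10H12.
DoU = (2C + 2 + N − H − X)/2 = (2·10 + 2 + 0 − 12 − 0)/2 = 10/2 = 5.
(Structurally: 2 ring(s) + 3 π bond(s) = 5.)

5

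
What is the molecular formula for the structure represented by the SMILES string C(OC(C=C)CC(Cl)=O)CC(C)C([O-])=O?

C10H14ClO4-

Heavy atoms from the SMILES: 10 C, 1 Cl, 4 O.
Implicit hydrogens by atom environment:
  4 × C: 2 H each → 8
  3 × C: 1 H each → 3
  3 × O: no H
  2 × C: no H
  1 × C: 3 H
  1 × Cl: no H
  1 × O (charge -1): no H
  Total hydrogens = 14.
Net charge -1.
Molecular formula: C10H14ClO4-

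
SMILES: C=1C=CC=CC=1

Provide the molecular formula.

Heavy atoms from the SMILES: 6 C.
Implicit hydrogens by atom environment:
  6 × C (aromatic): 1 H each → 6
  Total hydrogens = 6.
Molecular formula: C6H6

C6H6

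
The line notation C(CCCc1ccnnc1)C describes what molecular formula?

Heavy atoms from the SMILES: 9 C, 2 N.
Implicit hydrogens by atom environment:
  4 × C: 2 H each → 8
  3 × C (aromatic): 1 H each → 3
  2 × N (aromatic): no H
  1 × C: 3 H
  1 × C (aromatic): no H
  Total hydrogens = 14.
Molecular formula: C9H14N2

C9H14N2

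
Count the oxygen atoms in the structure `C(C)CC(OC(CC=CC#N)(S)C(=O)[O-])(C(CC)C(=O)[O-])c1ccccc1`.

The symbol for oxygen appears 5 times in the SMILES.

5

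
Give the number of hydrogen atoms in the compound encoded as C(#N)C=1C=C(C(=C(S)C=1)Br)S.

Hydrogens are implicit in SMILES; fill each atom to its normal valence:
  4 × C (aromatic): no H
  2 × C (aromatic): 1 H each → 2
  2 × S: 1 H each → 2
  1 × Br: no H
  1 × C: no H
  1 × N: no H
  Total hydrogens = 4.

4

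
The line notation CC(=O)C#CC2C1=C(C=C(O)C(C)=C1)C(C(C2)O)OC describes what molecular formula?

C16H18O4

Heavy atoms from the SMILES: 16 C, 4 O.
Implicit hydrogens by atom environment:
  4 × C (aromatic): no H
  3 × C: 3 H each → 9
  3 × C: 1 H each → 3
  3 × C: no H
  2 × C (aromatic): 1 H each → 2
  2 × O: 1 H each → 2
  2 × O: no H
  1 × C: 2 H
  Total hydrogens = 18.
Molecular formula: C16H18O4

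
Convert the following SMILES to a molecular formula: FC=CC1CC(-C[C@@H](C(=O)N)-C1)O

Heavy atoms from the SMILES: 9 C, 1 F, 1 N, 2 O.
Implicit hydrogens by atom environment:
  5 × C: 1 H each → 5
  3 × C: 2 H each → 6
  1 × C: no H
  1 × F: no H
  1 × N: 2 H
  1 × O: 1 H
  1 × O: no H
  Total hydrogens = 14.
Molecular formula: C9H14FNO2

C9H14FNO2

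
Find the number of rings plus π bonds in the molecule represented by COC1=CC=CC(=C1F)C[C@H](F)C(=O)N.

5

Molecular formula from the SMILES: C10H11F2NO2.
DoU = (2C + 2 + N − H − X)/2 = (2·10 + 2 + 1 − 11 − 2)/2 = 10/2 = 5.
(Structurally: 1 ring(s) + 4 π bond(s) = 5.)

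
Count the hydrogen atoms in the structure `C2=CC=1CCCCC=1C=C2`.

Hydrogens are implicit in SMILES; fill each atom to its normal valence:
  4 × C: 2 H each → 8
  4 × C (aromatic): 1 H each → 4
  2 × C (aromatic): no H
  Total hydrogens = 12.

12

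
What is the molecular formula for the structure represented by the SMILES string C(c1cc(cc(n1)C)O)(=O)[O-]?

C7H6NO3-

Heavy atoms from the SMILES: 7 C, 1 N, 3 O.
Implicit hydrogens by atom environment:
  3 × C (aromatic): no H
  2 × C (aromatic): 1 H each → 2
  1 × C: 3 H
  1 × C: no H
  1 × N (aromatic): no H
  1 × O: 1 H
  1 × O: no H
  1 × O (charge -1): no H
  Total hydrogens = 6.
Net charge -1.
Molecular formula: C7H6NO3-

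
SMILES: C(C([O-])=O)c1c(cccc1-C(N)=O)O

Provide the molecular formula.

Heavy atoms from the SMILES: 9 C, 1 N, 4 O.
Implicit hydrogens by atom environment:
  3 × C (aromatic): 1 H each → 3
  3 × C (aromatic): no H
  2 × C: no H
  2 × O: no H
  1 × C: 2 H
  1 × N: 2 H
  1 × O: 1 H
  1 × O (charge -1): no H
  Total hydrogens = 8.
Net charge -1.
Molecular formula: C9H8NO4-

C9H8NO4-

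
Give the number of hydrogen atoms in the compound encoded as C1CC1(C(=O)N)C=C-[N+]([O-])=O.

8

Hydrogens are implicit in SMILES; fill each atom to its normal valence:
  2 × C: 2 H each → 4
  2 × C: 1 H each → 2
  2 × C: no H
  2 × O: no H
  1 × N: 2 H
  1 × N (charge +1): no H
  1 × O (charge -1): no H
  Total hydrogens = 8.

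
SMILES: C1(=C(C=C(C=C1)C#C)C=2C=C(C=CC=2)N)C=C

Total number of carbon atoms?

16

The symbol for carbon appears 16 times in the SMILES.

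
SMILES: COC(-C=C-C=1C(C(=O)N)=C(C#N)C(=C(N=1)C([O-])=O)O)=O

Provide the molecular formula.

C12H8N3O6-

Heavy atoms from the SMILES: 12 C, 3 N, 6 O.
Implicit hydrogens by atom environment:
  5 × C (aromatic): no H
  4 × C: no H
  4 × O: no H
  2 × C: 1 H each → 2
  1 × C: 3 H
  1 × N: 2 H
  1 × N (aromatic): no H
  1 × N: no H
  1 × O: 1 H
  1 × O (charge -1): no H
  Total hydrogens = 8.
Net charge -1.
Molecular formula: C12H8N3O6-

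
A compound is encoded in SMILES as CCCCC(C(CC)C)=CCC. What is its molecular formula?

Heavy atoms from the SMILES: 12 C.
Implicit hydrogens by atom environment:
  5 × C: 2 H each → 10
  4 × C: 3 H each → 12
  2 × C: 1 H each → 2
  1 × C: no H
  Total hydrogens = 24.
Molecular formula: C12H24

C12H24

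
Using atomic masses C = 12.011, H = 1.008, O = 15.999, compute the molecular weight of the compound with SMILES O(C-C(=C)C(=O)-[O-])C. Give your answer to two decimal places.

Molecular formula: C5H7O3-.
M = 5×12.011 + 7×1.008 + 3×15.999 = 115.11 g/mol.

115.11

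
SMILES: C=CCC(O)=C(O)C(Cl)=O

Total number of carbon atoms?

The symbol for carbon appears 6 times in the SMILES. (Cl is a single chlorine, not C + l.)

6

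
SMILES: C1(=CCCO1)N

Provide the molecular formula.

Heavy atoms from the SMILES: 4 C, 1 N, 1 O.
Implicit hydrogens by atom environment:
  2 × C: 2 H each → 4
  1 × C: 1 H
  1 × C: no H
  1 × N: 2 H
  1 × O: no H
  Total hydrogens = 7.
Molecular formula: C4H7NO

C4H7NO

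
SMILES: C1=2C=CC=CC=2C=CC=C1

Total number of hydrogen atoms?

8

Hydrogens are implicit in SMILES; fill each atom to its normal valence:
  8 × C (aromatic): 1 H each → 8
  2 × C (aromatic): no H
  Total hydrogens = 8.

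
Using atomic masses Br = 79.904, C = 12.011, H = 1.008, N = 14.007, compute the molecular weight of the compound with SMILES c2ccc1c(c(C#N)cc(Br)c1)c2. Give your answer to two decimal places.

232.08

Molecular formula: C11H6BrN.
M = 1×79.904 + 11×12.011 + 6×1.008 + 1×14.007 = 232.08 g/mol.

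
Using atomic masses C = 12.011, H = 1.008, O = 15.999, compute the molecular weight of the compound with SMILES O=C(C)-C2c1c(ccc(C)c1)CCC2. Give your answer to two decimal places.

Molecular formula: C13H16O.
M = 13×12.011 + 16×1.008 + 1×15.999 = 188.27 g/mol.

188.27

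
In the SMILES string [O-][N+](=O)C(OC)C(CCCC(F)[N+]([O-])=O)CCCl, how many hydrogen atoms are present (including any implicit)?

16

Hydrogens are implicit in SMILES; fill each atom to its normal valence:
  5 × C: 2 H each → 10
  3 × C: 1 H each → 3
  3 × O: no H
  2 × N (charge +1): no H
  2 × O (charge -1): no H
  1 × C: 3 H
  1 × Cl: no H
  1 × F: no H
  Total hydrogens = 16.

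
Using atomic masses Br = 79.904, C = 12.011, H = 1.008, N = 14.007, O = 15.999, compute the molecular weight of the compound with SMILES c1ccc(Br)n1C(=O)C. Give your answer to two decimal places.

Molecular formula: C6H6BrNO.
M = 1×79.904 + 6×12.011 + 6×1.008 + 1×14.007 + 1×15.999 = 188.02 g/mol.

188.02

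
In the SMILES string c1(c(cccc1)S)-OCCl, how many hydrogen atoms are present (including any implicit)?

7

Hydrogens are implicit in SMILES; fill each atom to its normal valence:
  4 × C (aromatic): 1 H each → 4
  2 × C (aromatic): no H
  1 × C: 2 H
  1 × Cl: no H
  1 × O: no H
  1 × S: 1 H
  Total hydrogens = 7.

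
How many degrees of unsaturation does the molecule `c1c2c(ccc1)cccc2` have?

7

Molecular formula from the SMILES: C10H8.
DoU = (2C + 2 + N − H − X)/2 = (2·10 + 2 + 0 − 8 − 0)/2 = 14/2 = 7.
(Structurally: 2 ring(s) + 5 π bond(s) = 7.)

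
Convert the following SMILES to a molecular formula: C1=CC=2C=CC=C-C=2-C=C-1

C10H8

Heavy atoms from the SMILES: 10 C.
Implicit hydrogens by atom environment:
  8 × C (aromatic): 1 H each → 8
  2 × C (aromatic): no H
  Total hydrogens = 8.
Molecular formula: C10H8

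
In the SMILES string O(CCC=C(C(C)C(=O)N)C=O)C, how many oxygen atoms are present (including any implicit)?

3

The symbol for oxygen appears 3 times in the SMILES.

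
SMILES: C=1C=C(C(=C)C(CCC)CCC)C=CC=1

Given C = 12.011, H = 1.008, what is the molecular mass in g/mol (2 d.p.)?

202.34

Molecular formula: C15H22.
M = 15×12.011 + 22×1.008 = 202.34 g/mol.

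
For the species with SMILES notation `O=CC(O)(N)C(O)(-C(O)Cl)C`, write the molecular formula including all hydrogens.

Heavy atoms from the SMILES: 5 C, 1 Cl, 1 N, 4 O.
Implicit hydrogens by atom environment:
  3 × O: 1 H each → 3
  2 × C: 1 H each → 2
  2 × C: no H
  1 × C: 3 H
  1 × Cl: no H
  1 × N: 2 H
  1 × O: no H
  Total hydrogens = 10.
Molecular formula: C5H10ClNO4

C5H10ClNO4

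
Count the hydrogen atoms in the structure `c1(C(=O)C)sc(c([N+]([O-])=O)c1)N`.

6

Hydrogens are implicit in SMILES; fill each atom to its normal valence:
  3 × C (aromatic): no H
  2 × O: no H
  1 × C: 3 H
  1 × C (aromatic): 1 H
  1 × C: no H
  1 × N: 2 H
  1 × N (charge +1): no H
  1 × O (charge -1): no H
  1 × S (aromatic): no H
  Total hydrogens = 6.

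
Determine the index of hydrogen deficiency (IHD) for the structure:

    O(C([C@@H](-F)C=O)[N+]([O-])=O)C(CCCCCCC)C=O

Molecular formula from the SMILES: C12H20FNO5.
DoU = (2C + 2 + N − H − X)/2 = (2·12 + 2 + 1 − 20 − 1)/2 = 6/2 = 3.
(Structurally: 0 ring(s) + 3 π bond(s) = 3.)

3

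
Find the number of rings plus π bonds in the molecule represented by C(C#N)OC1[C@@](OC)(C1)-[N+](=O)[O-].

4

Molecular formula from the SMILES: C6H8N2O4.
DoU = (2C + 2 + N − H − X)/2 = (2·6 + 2 + 2 − 8 − 0)/2 = 8/2 = 4.
(Structurally: 1 ring(s) + 3 π bond(s) = 4.)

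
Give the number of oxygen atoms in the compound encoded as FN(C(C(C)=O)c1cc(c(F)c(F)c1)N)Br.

1

The symbol for oxygen appears 1 time in the SMILES.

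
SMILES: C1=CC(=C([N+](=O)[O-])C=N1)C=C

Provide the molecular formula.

C7H6N2O2

Heavy atoms from the SMILES: 7 C, 2 N, 2 O.
Implicit hydrogens by atom environment:
  3 × C (aromatic): 1 H each → 3
  2 × C (aromatic): no H
  1 × C: 2 H
  1 × C: 1 H
  1 × N (aromatic): no H
  1 × N (charge +1): no H
  1 × O: no H
  1 × O (charge -1): no H
  Total hydrogens = 6.
Molecular formula: C7H6N2O2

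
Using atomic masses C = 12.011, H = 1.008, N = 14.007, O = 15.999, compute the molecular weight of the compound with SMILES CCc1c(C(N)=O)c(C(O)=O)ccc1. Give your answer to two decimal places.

193.20

Molecular formula: C10H11NO3.
M = 10×12.011 + 11×1.008 + 1×14.007 + 3×15.999 = 193.20 g/mol.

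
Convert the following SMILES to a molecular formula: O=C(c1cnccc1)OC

Heavy atoms from the SMILES: 7 C, 1 N, 2 O.
Implicit hydrogens by atom environment:
  4 × C (aromatic): 1 H each → 4
  2 × O: no H
  1 × C: 3 H
  1 × C (aromatic): no H
  1 × C: no H
  1 × N (aromatic): no H
  Total hydrogens = 7.
Molecular formula: C7H7NO2

C7H7NO2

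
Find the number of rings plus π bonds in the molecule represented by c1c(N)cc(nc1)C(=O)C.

5

Molecular formula from the SMILES: C7H8N2O.
DoU = (2C + 2 + N − H − X)/2 = (2·7 + 2 + 2 − 8 − 0)/2 = 10/2 = 5.
(Structurally: 1 ring(s) + 4 π bond(s) = 5.)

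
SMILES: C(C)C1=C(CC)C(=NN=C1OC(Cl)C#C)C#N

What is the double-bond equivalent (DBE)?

Molecular formula from the SMILES: C12H12ClN3O.
DoU = (2C + 2 + N − H − X)/2 = (2·12 + 2 + 3 − 12 − 1)/2 = 16/2 = 8.
(Structurally: 1 ring(s) + 7 π bond(s) = 8.)

8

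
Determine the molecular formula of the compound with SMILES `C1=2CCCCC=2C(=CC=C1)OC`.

C11H14O

Heavy atoms from the SMILES: 11 C, 1 O.
Implicit hydrogens by atom environment:
  4 × C: 2 H each → 8
  3 × C (aromatic): 1 H each → 3
  3 × C (aromatic): no H
  1 × C: 3 H
  1 × O: no H
  Total hydrogens = 14.
Molecular formula: C11H14O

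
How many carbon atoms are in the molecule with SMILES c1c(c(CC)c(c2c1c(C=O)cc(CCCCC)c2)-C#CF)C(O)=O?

The symbol for carbon appears 21 times in the SMILES. Lowercase c denotes aromatic carbon and counts toward C.

21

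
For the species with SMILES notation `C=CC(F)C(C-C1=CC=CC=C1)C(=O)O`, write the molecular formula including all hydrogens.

C12H13FO2

Heavy atoms from the SMILES: 12 C, 1 F, 2 O.
Implicit hydrogens by atom environment:
  5 × C (aromatic): 1 H each → 5
  3 × C: 1 H each → 3
  2 × C: 2 H each → 4
  1 × C: no H
  1 × C (aromatic): no H
  1 × F: no H
  1 × O: 1 H
  1 × O: no H
  Total hydrogens = 13.
Molecular formula: C12H13FO2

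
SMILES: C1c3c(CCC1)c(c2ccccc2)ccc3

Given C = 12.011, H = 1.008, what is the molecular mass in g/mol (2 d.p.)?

208.30

Molecular formula: C16H16.
M = 16×12.011 + 16×1.008 = 208.30 g/mol.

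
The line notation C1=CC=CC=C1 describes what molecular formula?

C6H6

Heavy atoms from the SMILES: 6 C.
Implicit hydrogens by atom environment:
  6 × C (aromatic): 1 H each → 6
  Total hydrogens = 6.
Molecular formula: C6H6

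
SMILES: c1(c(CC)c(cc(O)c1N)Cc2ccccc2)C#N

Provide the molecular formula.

C16H16N2O

Heavy atoms from the SMILES: 16 C, 2 N, 1 O.
Implicit hydrogens by atom environment:
  6 × C (aromatic): 1 H each → 6
  6 × C (aromatic): no H
  2 × C: 2 H each → 4
  1 × C: 3 H
  1 × C: no H
  1 × N: 2 H
  1 × N: no H
  1 × O: 1 H
  Total hydrogens = 16.
Molecular formula: C16H16N2O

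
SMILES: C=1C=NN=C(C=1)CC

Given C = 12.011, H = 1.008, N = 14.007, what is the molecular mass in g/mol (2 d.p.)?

108.14

Molecular formula: C6H8N2.
M = 6×12.011 + 8×1.008 + 2×14.007 = 108.14 g/mol.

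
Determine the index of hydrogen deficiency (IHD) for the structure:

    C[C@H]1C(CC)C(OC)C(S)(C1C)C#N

3

Molecular formula from the SMILES: C11H19NOS.
DoU = (2C + 2 + N − H − X)/2 = (2·11 + 2 + 1 − 19 − 0)/2 = 6/2 = 3.
(Structurally: 1 ring(s) + 2 π bond(s) = 3.)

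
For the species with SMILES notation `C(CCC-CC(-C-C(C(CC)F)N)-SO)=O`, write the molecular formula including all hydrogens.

Heavy atoms from the SMILES: 11 C, 1 F, 1 N, 2 O, 1 S.
Implicit hydrogens by atom environment:
  6 × C: 2 H each → 12
  4 × C: 1 H each → 4
  1 × C: 3 H
  1 × F: no H
  1 × N: 2 H
  1 × O: 1 H
  1 × O: no H
  1 × S: no H
  Total hydrogens = 22.
Molecular formula: C11H22FNO2S

C11H22FNO2S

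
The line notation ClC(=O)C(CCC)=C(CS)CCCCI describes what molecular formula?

Heavy atoms from the SMILES: 11 C, 1 Cl, 1 I, 1 O, 1 S.
Implicit hydrogens by atom environment:
  7 × C: 2 H each → 14
  3 × C: no H
  1 × C: 3 H
  1 × Cl: no H
  1 × I: no H
  1 × O: no H
  1 × S: 1 H
  Total hydrogens = 18.
Molecular formula: C11H18ClIOS

C11H18ClIOS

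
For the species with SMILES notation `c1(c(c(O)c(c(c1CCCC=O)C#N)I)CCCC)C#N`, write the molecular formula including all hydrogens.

C16H17IN2O2

Heavy atoms from the SMILES: 16 C, 1 I, 2 N, 2 O.
Implicit hydrogens by atom environment:
  6 × C: 2 H each → 12
  6 × C (aromatic): no H
  2 × C: no H
  2 × N: no H
  1 × C: 3 H
  1 × C: 1 H
  1 × I: no H
  1 × O: 1 H
  1 × O: no H
  Total hydrogens = 17.
Molecular formula: C16H17IN2O2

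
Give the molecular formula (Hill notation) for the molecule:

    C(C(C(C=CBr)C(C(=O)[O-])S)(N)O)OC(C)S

Heavy atoms from the SMILES: 1 Br, 9 C, 1 N, 4 O, 2 S.
Implicit hydrogens by atom environment:
  5 × C: 1 H each → 5
  2 × C: no H
  2 × O: no H
  2 × S: 1 H each → 2
  1 × Br: no H
  1 × C: 3 H
  1 × C: 2 H
  1 × N: 2 H
  1 × O: 1 H
  1 × O (charge -1): no H
  Total hydrogens = 15.
Net charge -1.
Molecular formula: C9H15BrNO4S2-

C9H15BrNO4S2-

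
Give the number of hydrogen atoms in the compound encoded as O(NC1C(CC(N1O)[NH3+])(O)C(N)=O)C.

15

Hydrogens are implicit in SMILES; fill each atom to its normal valence:
  2 × C: 1 H each → 2
  2 × C: no H
  2 × O: 1 H each → 2
  2 × O: no H
  1 × C: 3 H
  1 × C: 2 H
  1 × N (charge +1): 3 H
  1 × N: 2 H
  1 × N: 1 H
  1 × N: no H
  Total hydrogens = 15.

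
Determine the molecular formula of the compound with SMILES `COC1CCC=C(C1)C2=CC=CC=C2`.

Heavy atoms from the SMILES: 13 C, 1 O.
Implicit hydrogens by atom environment:
  5 × C (aromatic): 1 H each → 5
  3 × C: 2 H each → 6
  2 × C: 1 H each → 2
  1 × C: 3 H
  1 × C: no H
  1 × C (aromatic): no H
  1 × O: no H
  Total hydrogens = 16.
Molecular formula: C13H16O

C13H16O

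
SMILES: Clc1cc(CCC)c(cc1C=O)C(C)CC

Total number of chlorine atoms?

1

The symbol for chlorine appears 1 time in the SMILES.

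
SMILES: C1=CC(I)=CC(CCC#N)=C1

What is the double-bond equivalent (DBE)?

Molecular formula from the SMILES: C9H8IN.
DoU = (2C + 2 + N − H − X)/2 = (2·9 + 2 + 1 − 8 − 1)/2 = 12/2 = 6.
(Structurally: 1 ring(s) + 5 π bond(s) = 6.)

6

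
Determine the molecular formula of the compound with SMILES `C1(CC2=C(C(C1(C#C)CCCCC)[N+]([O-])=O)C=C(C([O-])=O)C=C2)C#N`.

C19H19N2O4-

Heavy atoms from the SMILES: 19 C, 2 N, 4 O.
Implicit hydrogens by atom environment:
  5 × C: 2 H each → 10
  4 × C: no H
  3 × C (aromatic): 1 H each → 3
  3 × C: 1 H each → 3
  3 × C (aromatic): no H
  2 × O: no H
  2 × O (charge -1): no H
  1 × C: 3 H
  1 × N: no H
  1 × N (charge +1): no H
  Total hydrogens = 19.
Net charge -1.
Molecular formula: C19H19N2O4-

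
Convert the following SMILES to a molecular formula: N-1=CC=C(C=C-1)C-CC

C8H11N

Heavy atoms from the SMILES: 8 C, 1 N.
Implicit hydrogens by atom environment:
  4 × C (aromatic): 1 H each → 4
  2 × C: 2 H each → 4
  1 × C: 3 H
  1 × C (aromatic): no H
  1 × N (aromatic): no H
  Total hydrogens = 11.
Molecular formula: C8H11N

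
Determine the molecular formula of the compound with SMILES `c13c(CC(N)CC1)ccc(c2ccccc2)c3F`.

Heavy atoms from the SMILES: 16 C, 1 F, 1 N.
Implicit hydrogens by atom environment:
  7 × C (aromatic): 1 H each → 7
  5 × C (aromatic): no H
  3 × C: 2 H each → 6
  1 × C: 1 H
  1 × F: no H
  1 × N: 2 H
  Total hydrogens = 16.
Molecular formula: C16H16FN

C16H16FN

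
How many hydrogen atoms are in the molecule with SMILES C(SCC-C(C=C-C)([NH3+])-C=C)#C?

16

Hydrogens are implicit in SMILES; fill each atom to its normal valence:
  4 × C: 1 H each → 4
  3 × C: 2 H each → 6
  2 × C: no H
  1 × C: 3 H
  1 × N (charge +1): 3 H
  1 × S: no H
  Total hydrogens = 16.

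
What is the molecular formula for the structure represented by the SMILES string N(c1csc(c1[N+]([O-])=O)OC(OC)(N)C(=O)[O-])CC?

Heavy atoms from the SMILES: 9 C, 3 N, 6 O, 1 S.
Implicit hydrogens by atom environment:
  4 × O: no H
  3 × C (aromatic): no H
  2 × C: 3 H each → 6
  2 × C: no H
  2 × O (charge -1): no H
  1 × C: 2 H
  1 × C (aromatic): 1 H
  1 × N: 2 H
  1 × N: 1 H
  1 × N (charge +1): no H
  1 × S (aromatic): no H
  Total hydrogens = 12.
Net charge -1.
Molecular formula: C9H12N3O6S-

C9H12N3O6S-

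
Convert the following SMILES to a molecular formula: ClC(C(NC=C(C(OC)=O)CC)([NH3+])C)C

C10H20ClN2O2+

Heavy atoms from the SMILES: 10 C, 1 Cl, 2 N, 2 O.
Implicit hydrogens by atom environment:
  4 × C: 3 H each → 12
  3 × C: no H
  2 × C: 1 H each → 2
  2 × O: no H
  1 × C: 2 H
  1 × Cl: no H
  1 × N (charge +1): 3 H
  1 × N: 1 H
  Total hydrogens = 20.
Net charge +1.
Molecular formula: C10H20ClN2O2+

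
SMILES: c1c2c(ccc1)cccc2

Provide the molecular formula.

C10H8

Heavy atoms from the SMILES: 10 C.
Implicit hydrogens by atom environment:
  8 × C (aromatic): 1 H each → 8
  2 × C (aromatic): no H
  Total hydrogens = 8.
Molecular formula: C10H8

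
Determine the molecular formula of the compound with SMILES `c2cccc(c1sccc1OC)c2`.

Heavy atoms from the SMILES: 11 C, 1 O, 1 S.
Implicit hydrogens by atom environment:
  7 × C (aromatic): 1 H each → 7
  3 × C (aromatic): no H
  1 × C: 3 H
  1 × O: no H
  1 × S (aromatic): no H
  Total hydrogens = 10.
Molecular formula: C11H10OS

C11H10OS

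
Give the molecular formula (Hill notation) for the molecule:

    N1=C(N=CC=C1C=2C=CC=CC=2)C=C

C12H10N2

Heavy atoms from the SMILES: 12 C, 2 N.
Implicit hydrogens by atom environment:
  7 × C (aromatic): 1 H each → 7
  3 × C (aromatic): no H
  2 × N (aromatic): no H
  1 × C: 2 H
  1 × C: 1 H
  Total hydrogens = 10.
Molecular formula: C12H10N2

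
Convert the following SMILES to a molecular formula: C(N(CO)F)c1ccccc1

C8H10FNO

Heavy atoms from the SMILES: 8 C, 1 F, 1 N, 1 O.
Implicit hydrogens by atom environment:
  5 × C (aromatic): 1 H each → 5
  2 × C: 2 H each → 4
  1 × C (aromatic): no H
  1 × F: no H
  1 × N: no H
  1 × O: 1 H
  Total hydrogens = 10.
Molecular formula: C8H10FNO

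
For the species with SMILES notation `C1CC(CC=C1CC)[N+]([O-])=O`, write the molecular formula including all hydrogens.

C8H13NO2

Heavy atoms from the SMILES: 8 C, 1 N, 2 O.
Implicit hydrogens by atom environment:
  4 × C: 2 H each → 8
  2 × C: 1 H each → 2
  1 × C: 3 H
  1 × C: no H
  1 × N (charge +1): no H
  1 × O: no H
  1 × O (charge -1): no H
  Total hydrogens = 13.
Molecular formula: C8H13NO2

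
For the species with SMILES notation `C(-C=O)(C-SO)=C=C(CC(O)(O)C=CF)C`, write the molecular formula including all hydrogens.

Heavy atoms from the SMILES: 10 C, 1 F, 4 O, 1 S.
Implicit hydrogens by atom environment:
  4 × C: no H
  3 × C: 1 H each → 3
  3 × O: 1 H each → 3
  2 × C: 2 H each → 4
  1 × C: 3 H
  1 × F: no H
  1 × O: no H
  1 × S: no H
  Total hydrogens = 13.
Molecular formula: C10H13FO4S

C10H13FO4S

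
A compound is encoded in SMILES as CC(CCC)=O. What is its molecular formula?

C5H10O

Heavy atoms from the SMILES: 5 C, 1 O.
Implicit hydrogens by atom environment:
  2 × C: 3 H each → 6
  2 × C: 2 H each → 4
  1 × C: no H
  1 × O: no H
  Total hydrogens = 10.
Molecular formula: C5H10O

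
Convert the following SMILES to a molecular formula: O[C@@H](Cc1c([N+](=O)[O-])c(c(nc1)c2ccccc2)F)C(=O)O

Heavy atoms from the SMILES: 14 C, 1 F, 2 N, 5 O.
Implicit hydrogens by atom environment:
  6 × C (aromatic): 1 H each → 6
  5 × C (aromatic): no H
  2 × O: 1 H each → 2
  2 × O: no H
  1 × C: 2 H
  1 × C: 1 H
  1 × C: no H
  1 × F: no H
  1 × N (aromatic): no H
  1 × N (charge +1): no H
  1 × O (charge -1): no H
  Total hydrogens = 11.
Molecular formula: C14H11FN2O5

C14H11FN2O5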